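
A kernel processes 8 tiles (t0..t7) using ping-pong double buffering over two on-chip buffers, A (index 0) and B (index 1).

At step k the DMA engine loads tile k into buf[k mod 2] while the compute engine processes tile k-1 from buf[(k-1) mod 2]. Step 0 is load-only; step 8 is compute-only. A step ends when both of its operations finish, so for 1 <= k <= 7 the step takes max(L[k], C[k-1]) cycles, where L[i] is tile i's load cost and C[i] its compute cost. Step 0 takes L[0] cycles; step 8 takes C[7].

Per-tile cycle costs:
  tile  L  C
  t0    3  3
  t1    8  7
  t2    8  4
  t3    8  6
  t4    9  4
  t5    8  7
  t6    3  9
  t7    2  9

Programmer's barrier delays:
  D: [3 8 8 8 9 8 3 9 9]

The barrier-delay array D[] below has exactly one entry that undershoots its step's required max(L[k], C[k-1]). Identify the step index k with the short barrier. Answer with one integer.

k=0 barrier L[0]=3→3c, D[0]=3 ok
k=1 barrier max(L[1]=8,C[0]=3)→8c, D[1]=8 ok
k=2 barrier max(L[2]=8,C[1]=7)→8c, D[2]=8 ok
k=3 barrier max(L[3]=8,C[2]=4)→8c, D[3]=8 ok
k=4 barrier max(L[4]=9,C[3]=6)→9c, D[4]=9 ok
k=5 barrier max(L[5]=8,C[4]=4)→8c, D[5]=8 ok
k=6 barrier max(L[6]=3,C[5]=7)→7c, D[6]=3 SHORT
k=7 barrier max(L[7]=2,C[6]=9)→9c, D[7]=9 ok
k=8 barrier C[7]=9→9c, D[8]=9 ok

hazard at step 6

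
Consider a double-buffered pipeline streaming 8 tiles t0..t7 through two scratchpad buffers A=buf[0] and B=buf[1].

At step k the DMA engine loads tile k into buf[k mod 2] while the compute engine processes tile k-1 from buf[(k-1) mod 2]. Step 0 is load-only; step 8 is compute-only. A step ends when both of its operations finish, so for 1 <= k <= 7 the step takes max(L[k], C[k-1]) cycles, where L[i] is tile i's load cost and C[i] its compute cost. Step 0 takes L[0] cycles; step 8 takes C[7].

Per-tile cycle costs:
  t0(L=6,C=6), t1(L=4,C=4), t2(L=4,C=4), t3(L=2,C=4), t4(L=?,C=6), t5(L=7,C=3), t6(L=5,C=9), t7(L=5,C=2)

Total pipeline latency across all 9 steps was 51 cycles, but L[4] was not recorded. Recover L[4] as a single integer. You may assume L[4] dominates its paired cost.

L[4] = 8

step 0 → dur = L[0]=6 = 6
step 1 → dur = max(L[1]=4, C[0]=6) = 6
step 2 → dur = max(L[2]=4, C[1]=4) = 4
step 3 → dur = max(L[3]=2, C[2]=4) = 4
step 4 → dur = max(L[4]=?, C[3]=4) = L[4]  (unknown; binding)
step 5 → dur = max(L[5]=7, C[4]=6) = 7
step 6 → dur = max(L[6]=5, C[5]=3) = 5
step 7 → dur = max(L[7]=5, C[6]=9) = 9
step 8 → dur = C[7]=2 = 2
sum of known step durations = 43
dur[4] = total - known = 51 - 43 = 8
L[4] is the binding max in step 4, so L[4] = dur[4] = 8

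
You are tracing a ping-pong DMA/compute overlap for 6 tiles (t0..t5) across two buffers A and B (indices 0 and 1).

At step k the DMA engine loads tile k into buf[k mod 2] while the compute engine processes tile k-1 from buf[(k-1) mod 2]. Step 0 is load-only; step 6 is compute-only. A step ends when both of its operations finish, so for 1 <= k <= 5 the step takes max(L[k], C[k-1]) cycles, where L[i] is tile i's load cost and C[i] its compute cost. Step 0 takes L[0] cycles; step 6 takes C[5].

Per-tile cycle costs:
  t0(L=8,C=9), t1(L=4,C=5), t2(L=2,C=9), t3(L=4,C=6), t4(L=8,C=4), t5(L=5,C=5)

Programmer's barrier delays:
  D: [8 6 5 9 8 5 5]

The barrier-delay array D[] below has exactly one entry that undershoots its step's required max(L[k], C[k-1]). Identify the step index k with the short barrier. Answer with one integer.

[0] required=L[0]=8=8 vs D=8 ok
[1] required=max(L[1]=4,C[0]=9)=9 vs D=6 SHORT
[2] required=max(L[2]=2,C[1]=5)=5 vs D=5 ok
[3] required=max(L[3]=4,C[2]=9)=9 vs D=9 ok
[4] required=max(L[4]=8,C[3]=6)=8 vs D=8 ok
[5] required=max(L[5]=5,C[4]=4)=5 vs D=5 ok
[6] required=C[5]=5=5 vs D=5 ok

hazard at step 1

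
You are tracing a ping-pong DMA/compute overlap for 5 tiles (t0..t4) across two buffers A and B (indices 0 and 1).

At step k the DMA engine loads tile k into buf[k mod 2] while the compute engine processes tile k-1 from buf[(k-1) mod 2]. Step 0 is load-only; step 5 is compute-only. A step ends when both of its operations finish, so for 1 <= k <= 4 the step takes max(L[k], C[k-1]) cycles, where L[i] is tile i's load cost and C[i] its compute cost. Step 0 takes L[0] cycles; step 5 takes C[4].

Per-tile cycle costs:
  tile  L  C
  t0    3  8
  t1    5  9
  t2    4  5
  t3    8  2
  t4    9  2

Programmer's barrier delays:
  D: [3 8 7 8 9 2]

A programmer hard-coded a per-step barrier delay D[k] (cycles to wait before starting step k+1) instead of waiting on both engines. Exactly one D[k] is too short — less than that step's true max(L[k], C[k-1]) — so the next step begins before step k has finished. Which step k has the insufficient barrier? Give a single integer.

[0] required=L[0]=3=3 vs D=3 ok
[1] required=max(L[1]=5,C[0]=8)=8 vs D=8 ok
[2] required=max(L[2]=4,C[1]=9)=9 vs D=7 SHORT
[3] required=max(L[3]=8,C[2]=5)=8 vs D=8 ok
[4] required=max(L[4]=9,C[3]=2)=9 vs D=9 ok
[5] required=C[4]=2=2 vs D=2 ok

hazard at step 2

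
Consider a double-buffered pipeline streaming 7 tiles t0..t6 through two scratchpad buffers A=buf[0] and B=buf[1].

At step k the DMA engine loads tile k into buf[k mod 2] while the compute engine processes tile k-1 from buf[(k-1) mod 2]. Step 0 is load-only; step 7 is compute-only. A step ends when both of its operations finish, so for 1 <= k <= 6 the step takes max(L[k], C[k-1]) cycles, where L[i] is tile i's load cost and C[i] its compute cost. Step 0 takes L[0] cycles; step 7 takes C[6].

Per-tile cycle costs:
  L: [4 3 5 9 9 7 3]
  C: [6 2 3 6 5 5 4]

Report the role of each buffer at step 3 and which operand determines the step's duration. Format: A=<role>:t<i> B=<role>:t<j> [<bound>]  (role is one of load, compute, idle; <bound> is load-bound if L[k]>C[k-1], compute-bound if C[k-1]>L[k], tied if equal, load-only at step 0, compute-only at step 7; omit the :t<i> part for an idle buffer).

k=0 load=t0/4c comp=- wait=4 total=4
k=1 load=t1/3c comp=t0/6c wait=6 total=10
k=2 load=t2/5c comp=t1/2c wait=5 total=15
k=3 load=t3/9c comp=t2/3c wait=9 total=24
k=4 load=t4/9c comp=t3/6c wait=9 total=33
k=5 load=t5/7c comp=t4/5c wait=7 total=40
k=6 load=t6/3c comp=t5/5c wait=5 total=45
k=7 load=- comp=t6/4c wait=4 total=49

step 3: A=compute:t2 B=load:t3 [load-bound]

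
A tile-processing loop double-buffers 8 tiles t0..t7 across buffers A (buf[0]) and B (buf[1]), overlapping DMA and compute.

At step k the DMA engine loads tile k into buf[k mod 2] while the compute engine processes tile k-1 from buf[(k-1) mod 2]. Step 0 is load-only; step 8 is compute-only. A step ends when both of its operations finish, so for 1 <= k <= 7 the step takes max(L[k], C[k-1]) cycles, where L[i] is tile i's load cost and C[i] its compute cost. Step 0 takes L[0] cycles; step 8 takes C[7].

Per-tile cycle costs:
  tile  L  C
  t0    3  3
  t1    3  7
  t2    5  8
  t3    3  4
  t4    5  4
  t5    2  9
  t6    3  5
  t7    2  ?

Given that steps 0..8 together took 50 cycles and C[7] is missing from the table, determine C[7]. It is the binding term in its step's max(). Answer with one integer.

C[7] = 6

step 0: dur = L[0]=3 = 3
step 1: dur = max(L[1]=3, C[0]=3) = 3
step 2: dur = max(L[2]=5, C[1]=7) = 7
step 3: dur = max(L[3]=3, C[2]=8) = 8
step 4: dur = max(L[4]=5, C[3]=4) = 5
step 5: dur = max(L[5]=2, C[4]=4) = 4
step 6: dur = max(L[6]=3, C[5]=9) = 9
step 7: dur = max(L[7]=2, C[6]=5) = 5
step 8: dur = C[7]=? = C[7]  (unknown; binding)
sum of known step durations = 44
dur[8] = total - known = 50 - 44 = 6
C[7] is the binding max in step 8, so C[7] = dur[8] = 6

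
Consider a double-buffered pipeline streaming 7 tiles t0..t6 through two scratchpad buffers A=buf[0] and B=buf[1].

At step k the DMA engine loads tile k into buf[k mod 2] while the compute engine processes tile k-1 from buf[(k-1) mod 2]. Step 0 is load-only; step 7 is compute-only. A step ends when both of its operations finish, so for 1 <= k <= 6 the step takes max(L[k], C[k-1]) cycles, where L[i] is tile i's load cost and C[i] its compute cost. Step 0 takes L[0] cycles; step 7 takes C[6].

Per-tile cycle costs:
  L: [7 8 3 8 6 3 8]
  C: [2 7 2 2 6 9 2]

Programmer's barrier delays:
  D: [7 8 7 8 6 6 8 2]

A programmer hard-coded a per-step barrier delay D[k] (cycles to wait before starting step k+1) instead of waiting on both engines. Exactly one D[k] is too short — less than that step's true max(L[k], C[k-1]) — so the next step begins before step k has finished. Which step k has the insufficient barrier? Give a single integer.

hazard at step 6

step 0: need L[0]=7 = 7; D[0]=7 ok
step 1: need max(L[1]=8,C[0]=2) = 8; D[1]=8 ok
step 2: need max(L[2]=3,C[1]=7) = 7; D[2]=7 ok
step 3: need max(L[3]=8,C[2]=2) = 8; D[3]=8 ok
step 4: need max(L[4]=6,C[3]=2) = 6; D[4]=6 ok
step 5: need max(L[5]=3,C[4]=6) = 6; D[5]=6 ok
step 6: need max(L[6]=8,C[5]=9) = 9; D[6]=8 SHORT
step 7: need C[6]=2 = 2; D[7]=2 ok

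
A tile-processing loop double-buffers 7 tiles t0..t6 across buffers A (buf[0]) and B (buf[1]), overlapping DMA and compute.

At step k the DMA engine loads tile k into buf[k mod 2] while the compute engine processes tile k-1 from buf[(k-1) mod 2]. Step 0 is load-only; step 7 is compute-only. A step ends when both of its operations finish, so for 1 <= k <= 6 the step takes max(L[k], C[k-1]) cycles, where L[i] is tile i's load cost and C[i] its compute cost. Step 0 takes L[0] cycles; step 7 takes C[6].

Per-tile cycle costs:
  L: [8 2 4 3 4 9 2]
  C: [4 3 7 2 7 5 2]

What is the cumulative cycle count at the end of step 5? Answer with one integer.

end_cycle[5] = 36

[0] DMA t0→A (8c) ∥ CU idle ⇒ 8c, clock 8
[1] DMA t1→B (2c) ∥ CU A:t0 (4c) ⇒ 4c, clock 12
[2] DMA t2→A (4c) ∥ CU B:t1 (3c) ⇒ 4c, clock 16
[3] DMA t3→B (3c) ∥ CU A:t2 (7c) ⇒ 7c, clock 23
[4] DMA t4→A (4c) ∥ CU B:t3 (2c) ⇒ 4c, clock 27
[5] DMA t5→B (9c) ∥ CU A:t4 (7c) ⇒ 9c, clock 36
[6] DMA t6→A (2c) ∥ CU B:t5 (5c) ⇒ 5c, clock 41
[7] DMA idle ∥ CU A:t6 (2c) ⇒ 2c, clock 43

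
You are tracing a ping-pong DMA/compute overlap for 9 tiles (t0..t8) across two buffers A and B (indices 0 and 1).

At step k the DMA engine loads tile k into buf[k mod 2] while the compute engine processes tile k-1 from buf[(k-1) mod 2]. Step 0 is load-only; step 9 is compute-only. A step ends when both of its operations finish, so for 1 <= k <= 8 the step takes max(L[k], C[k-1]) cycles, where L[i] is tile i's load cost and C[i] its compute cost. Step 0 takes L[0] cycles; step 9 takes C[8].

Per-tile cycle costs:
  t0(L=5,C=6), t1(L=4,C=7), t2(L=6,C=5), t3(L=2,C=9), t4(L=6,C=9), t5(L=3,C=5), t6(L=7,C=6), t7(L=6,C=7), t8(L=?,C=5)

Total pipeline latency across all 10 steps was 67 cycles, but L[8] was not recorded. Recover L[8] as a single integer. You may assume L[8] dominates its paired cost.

L[8] = 8

step 0 = dur = L[0]=5 = 5
step 1 = dur = max(L[1]=4, C[0]=6) = 6
step 2 = dur = max(L[2]=6, C[1]=7) = 7
step 3 = dur = max(L[3]=2, C[2]=5) = 5
step 4 = dur = max(L[4]=6, C[3]=9) = 9
step 5 = dur = max(L[5]=3, C[4]=9) = 9
step 6 = dur = max(L[6]=7, C[5]=5) = 7
step 7 = dur = max(L[7]=6, C[6]=6) = 6
step 8 = dur = max(L[8]=?, C[7]=7) = L[8]  (unknown; binding)
step 9 = dur = C[8]=5 = 5
sum of known step durations = 59
dur[8] = total - known = 67 - 59 = 8
L[8] is the binding max in step 8, so L[8] = dur[8] = 8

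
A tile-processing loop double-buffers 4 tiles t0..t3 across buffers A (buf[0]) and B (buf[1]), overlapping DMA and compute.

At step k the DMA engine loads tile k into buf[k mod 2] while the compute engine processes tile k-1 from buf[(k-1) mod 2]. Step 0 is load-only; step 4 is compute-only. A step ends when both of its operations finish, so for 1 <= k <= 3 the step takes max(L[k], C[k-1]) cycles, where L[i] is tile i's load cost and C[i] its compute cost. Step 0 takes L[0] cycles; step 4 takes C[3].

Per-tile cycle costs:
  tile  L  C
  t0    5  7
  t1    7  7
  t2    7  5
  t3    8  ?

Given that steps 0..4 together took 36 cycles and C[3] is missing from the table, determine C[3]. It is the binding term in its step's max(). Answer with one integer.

C[3] = 9

step 0 → dur = L[0]=5 = 5
step 1 → dur = max(L[1]=7, C[0]=7) = 7
step 2 → dur = max(L[2]=7, C[1]=7) = 7
step 3 → dur = max(L[3]=8, C[2]=5) = 8
step 4 → dur = C[3]=? = C[3]  (unknown; binding)
sum of known step durations = 27
dur[4] = total - known = 36 - 27 = 9
C[3] is the binding max in step 4, so C[3] = dur[4] = 9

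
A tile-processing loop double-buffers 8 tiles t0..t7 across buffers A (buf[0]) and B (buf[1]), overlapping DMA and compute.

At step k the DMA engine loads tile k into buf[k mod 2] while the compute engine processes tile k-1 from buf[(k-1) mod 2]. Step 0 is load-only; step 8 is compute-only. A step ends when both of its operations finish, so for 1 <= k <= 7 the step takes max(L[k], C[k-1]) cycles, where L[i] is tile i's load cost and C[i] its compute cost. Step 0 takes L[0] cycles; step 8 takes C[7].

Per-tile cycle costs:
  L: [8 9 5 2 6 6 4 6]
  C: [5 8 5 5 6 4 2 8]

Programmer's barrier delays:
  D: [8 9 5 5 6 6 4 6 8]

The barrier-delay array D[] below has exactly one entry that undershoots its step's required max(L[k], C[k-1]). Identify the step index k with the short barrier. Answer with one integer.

[0] required=L[0]=8=8 vs D=8 ok
[1] required=max(L[1]=9,C[0]=5)=9 vs D=9 ok
[2] required=max(L[2]=5,C[1]=8)=8 vs D=5 SHORT
[3] required=max(L[3]=2,C[2]=5)=5 vs D=5 ok
[4] required=max(L[4]=6,C[3]=5)=6 vs D=6 ok
[5] required=max(L[5]=6,C[4]=6)=6 vs D=6 ok
[6] required=max(L[6]=4,C[5]=4)=4 vs D=4 ok
[7] required=max(L[7]=6,C[6]=2)=6 vs D=6 ok
[8] required=C[7]=8=8 vs D=8 ok

hazard at step 2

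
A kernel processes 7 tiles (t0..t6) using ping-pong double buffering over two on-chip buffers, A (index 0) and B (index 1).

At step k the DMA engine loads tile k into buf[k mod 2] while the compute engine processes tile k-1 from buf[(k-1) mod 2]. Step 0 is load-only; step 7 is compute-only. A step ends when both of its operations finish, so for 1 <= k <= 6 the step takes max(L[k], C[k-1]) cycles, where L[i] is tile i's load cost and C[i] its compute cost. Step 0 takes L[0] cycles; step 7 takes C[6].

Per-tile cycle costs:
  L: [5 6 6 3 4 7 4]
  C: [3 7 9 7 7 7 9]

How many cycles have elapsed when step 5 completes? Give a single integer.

[0] DMA t0→A (5c) ∥ CU idle ⇒ 5c, clock 5
[1] DMA t1→B (6c) ∥ CU A:t0 (3c) ⇒ 6c, clock 11
[2] DMA t2→A (6c) ∥ CU B:t1 (7c) ⇒ 7c, clock 18
[3] DMA t3→B (3c) ∥ CU A:t2 (9c) ⇒ 9c, clock 27
[4] DMA t4→A (4c) ∥ CU B:t3 (7c) ⇒ 7c, clock 34
[5] DMA t5→B (7c) ∥ CU A:t4 (7c) ⇒ 7c, clock 41
[6] DMA t6→A (4c) ∥ CU B:t5 (7c) ⇒ 7c, clock 48
[7] DMA idle ∥ CU A:t6 (9c) ⇒ 9c, clock 57

end_cycle[5] = 41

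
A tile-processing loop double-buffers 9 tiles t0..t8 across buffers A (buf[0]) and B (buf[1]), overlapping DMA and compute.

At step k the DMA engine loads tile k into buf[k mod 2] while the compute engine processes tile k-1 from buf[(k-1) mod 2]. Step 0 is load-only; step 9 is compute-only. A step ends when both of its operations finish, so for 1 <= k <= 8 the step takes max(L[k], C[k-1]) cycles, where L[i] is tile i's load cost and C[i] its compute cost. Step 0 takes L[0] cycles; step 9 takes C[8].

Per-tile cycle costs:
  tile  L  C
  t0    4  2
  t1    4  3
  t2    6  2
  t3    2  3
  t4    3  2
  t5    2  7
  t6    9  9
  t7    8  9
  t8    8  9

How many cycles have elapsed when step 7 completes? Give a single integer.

end_cycle[7] = 39

  0. 4=4c; end=4; A:t0 B:-
  1. max(4,2)=4c; end=8; A:t0 B:t1
  2. max(6,3)=6c; end=14; A:t2 B:t1
  3. max(2,2)=2c; end=16; A:t2 B:t3
  4. max(3,3)=3c; end=19; A:t4 B:t3
  5. max(2,2)=2c; end=21; A:t4 B:t5
  6. max(9,7)=9c; end=30; A:t6 B:t5
  7. max(8,9)=9c; end=39; A:t6 B:t7
  8. max(8,9)=9c; end=48; A:t8 B:t7
  9. 9=9c; end=57; A:t8 B:t7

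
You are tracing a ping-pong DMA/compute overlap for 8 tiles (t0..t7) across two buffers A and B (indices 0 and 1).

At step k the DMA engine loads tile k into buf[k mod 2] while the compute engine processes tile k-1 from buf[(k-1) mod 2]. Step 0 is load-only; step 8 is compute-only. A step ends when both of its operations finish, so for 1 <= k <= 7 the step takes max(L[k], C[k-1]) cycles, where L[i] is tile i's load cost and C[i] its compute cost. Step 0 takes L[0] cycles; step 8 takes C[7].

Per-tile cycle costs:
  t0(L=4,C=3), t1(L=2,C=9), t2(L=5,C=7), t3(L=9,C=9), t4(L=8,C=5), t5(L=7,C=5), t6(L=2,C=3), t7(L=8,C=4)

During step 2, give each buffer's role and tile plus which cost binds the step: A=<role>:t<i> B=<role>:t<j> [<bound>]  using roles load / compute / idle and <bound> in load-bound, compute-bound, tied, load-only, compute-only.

step 2: A=load:t2 B=compute:t1 [compute-bound]

step 0: L[0]=4 → dur=4, Σ=4 | A=load:t0 B=idle [load-only]
step 1: L[1]=2 C[0]=3 → dur=3, Σ=7 | A=compute:t0 B=load:t1 [compute-bound]
step 2: L[2]=5 C[1]=9 → dur=9, Σ=16 | A=load:t2 B=compute:t1 [compute-bound]
step 3: L[3]=9 C[2]=7 → dur=9, Σ=25 | A=compute:t2 B=load:t3 [load-bound]
step 4: L[4]=8 C[3]=9 → dur=9, Σ=34 | A=load:t4 B=compute:t3 [compute-bound]
step 5: L[5]=7 C[4]=5 → dur=7, Σ=41 | A=compute:t4 B=load:t5 [load-bound]
step 6: L[6]=2 C[5]=5 → dur=5, Σ=46 | A=load:t6 B=compute:t5 [compute-bound]
step 7: L[7]=8 C[6]=3 → dur=8, Σ=54 | A=compute:t6 B=load:t7 [load-bound]
step 8: C[7]=4 → dur=4, Σ=58 | A=idle B=compute:t7 [compute-only]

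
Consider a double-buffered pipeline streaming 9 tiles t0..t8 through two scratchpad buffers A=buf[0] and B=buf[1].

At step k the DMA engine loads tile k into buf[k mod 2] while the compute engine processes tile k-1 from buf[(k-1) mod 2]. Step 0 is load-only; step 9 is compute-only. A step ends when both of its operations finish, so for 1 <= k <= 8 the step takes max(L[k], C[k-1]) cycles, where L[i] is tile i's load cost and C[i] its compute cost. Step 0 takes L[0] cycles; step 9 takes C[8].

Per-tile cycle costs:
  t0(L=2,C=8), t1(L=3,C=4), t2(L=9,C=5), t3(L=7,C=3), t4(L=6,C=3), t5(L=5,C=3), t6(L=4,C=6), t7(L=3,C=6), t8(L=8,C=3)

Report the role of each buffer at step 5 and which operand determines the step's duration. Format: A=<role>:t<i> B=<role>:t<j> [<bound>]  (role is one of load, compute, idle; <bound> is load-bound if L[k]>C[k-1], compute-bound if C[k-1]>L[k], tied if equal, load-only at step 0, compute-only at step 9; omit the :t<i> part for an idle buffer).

step 5: A=compute:t4 B=load:t5 [load-bound]

  0. 2=2c; end=2; A:t0 B:-
  1. max(3,8)=8c; end=10; A:t0 B:t1
  2. max(9,4)=9c; end=19; A:t2 B:t1
  3. max(7,5)=7c; end=26; A:t2 B:t3
  4. max(6,3)=6c; end=32; A:t4 B:t3
  5. max(5,3)=5c; end=37; A:t4 B:t5
  6. max(4,3)=4c; end=41; A:t6 B:t5
  7. max(3,6)=6c; end=47; A:t6 B:t7
  8. max(8,6)=8c; end=55; A:t8 B:t7
  9. 3=3c; end=58; A:t8 B:t7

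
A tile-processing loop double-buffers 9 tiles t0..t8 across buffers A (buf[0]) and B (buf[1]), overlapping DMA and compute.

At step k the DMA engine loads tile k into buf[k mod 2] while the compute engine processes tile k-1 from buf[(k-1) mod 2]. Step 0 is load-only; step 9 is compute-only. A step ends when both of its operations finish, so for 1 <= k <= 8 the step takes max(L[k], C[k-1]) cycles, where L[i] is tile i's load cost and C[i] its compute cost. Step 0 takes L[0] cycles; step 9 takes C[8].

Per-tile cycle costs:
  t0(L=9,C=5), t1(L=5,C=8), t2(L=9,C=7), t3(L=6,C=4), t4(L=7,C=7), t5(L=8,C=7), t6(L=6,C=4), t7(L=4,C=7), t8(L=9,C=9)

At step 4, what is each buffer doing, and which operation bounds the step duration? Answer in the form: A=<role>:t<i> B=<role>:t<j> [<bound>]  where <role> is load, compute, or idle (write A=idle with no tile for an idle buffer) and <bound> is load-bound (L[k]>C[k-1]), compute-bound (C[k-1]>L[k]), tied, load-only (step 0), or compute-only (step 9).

  0. 9=9c; end=9; A:t0 B:-
  1. max(5,5)=5c; end=14; A:t0 B:t1
  2. max(9,8)=9c; end=23; A:t2 B:t1
  3. max(6,7)=7c; end=30; A:t2 B:t3
  4. max(7,4)=7c; end=37; A:t4 B:t3
  5. max(8,7)=8c; end=45; A:t4 B:t5
  6. max(6,7)=7c; end=52; A:t6 B:t5
  7. max(4,4)=4c; end=56; A:t6 B:t7
  8. max(9,7)=9c; end=65; A:t8 B:t7
  9. 9=9c; end=74; A:t8 B:t7

step 4: A=load:t4 B=compute:t3 [load-bound]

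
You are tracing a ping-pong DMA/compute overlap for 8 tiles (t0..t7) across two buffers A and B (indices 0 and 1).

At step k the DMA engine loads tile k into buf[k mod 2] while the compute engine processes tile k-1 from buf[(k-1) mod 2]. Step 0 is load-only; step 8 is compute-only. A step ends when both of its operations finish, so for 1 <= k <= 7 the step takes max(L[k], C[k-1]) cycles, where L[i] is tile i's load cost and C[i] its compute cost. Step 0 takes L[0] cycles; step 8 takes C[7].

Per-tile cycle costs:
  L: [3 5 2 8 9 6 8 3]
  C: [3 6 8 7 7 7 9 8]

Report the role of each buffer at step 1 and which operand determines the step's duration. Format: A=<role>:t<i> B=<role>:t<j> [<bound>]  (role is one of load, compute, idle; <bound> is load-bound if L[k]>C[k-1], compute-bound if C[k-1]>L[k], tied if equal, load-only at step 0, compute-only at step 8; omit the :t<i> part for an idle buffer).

step 1: A=compute:t0 B=load:t1 [load-bound]

[0] DMA t0→A (3c) ∥ CU idle ⇒ 3c, clock 3
[1] DMA t1→B (5c) ∥ CU A:t0 (3c) ⇒ 5c, clock 8
[2] DMA t2→A (2c) ∥ CU B:t1 (6c) ⇒ 6c, clock 14
[3] DMA t3→B (8c) ∥ CU A:t2 (8c) ⇒ 8c, clock 22
[4] DMA t4→A (9c) ∥ CU B:t3 (7c) ⇒ 9c, clock 31
[5] DMA t5→B (6c) ∥ CU A:t4 (7c) ⇒ 7c, clock 38
[6] DMA t6→A (8c) ∥ CU B:t5 (7c) ⇒ 8c, clock 46
[7] DMA t7→B (3c) ∥ CU A:t6 (9c) ⇒ 9c, clock 55
[8] DMA idle ∥ CU B:t7 (8c) ⇒ 8c, clock 63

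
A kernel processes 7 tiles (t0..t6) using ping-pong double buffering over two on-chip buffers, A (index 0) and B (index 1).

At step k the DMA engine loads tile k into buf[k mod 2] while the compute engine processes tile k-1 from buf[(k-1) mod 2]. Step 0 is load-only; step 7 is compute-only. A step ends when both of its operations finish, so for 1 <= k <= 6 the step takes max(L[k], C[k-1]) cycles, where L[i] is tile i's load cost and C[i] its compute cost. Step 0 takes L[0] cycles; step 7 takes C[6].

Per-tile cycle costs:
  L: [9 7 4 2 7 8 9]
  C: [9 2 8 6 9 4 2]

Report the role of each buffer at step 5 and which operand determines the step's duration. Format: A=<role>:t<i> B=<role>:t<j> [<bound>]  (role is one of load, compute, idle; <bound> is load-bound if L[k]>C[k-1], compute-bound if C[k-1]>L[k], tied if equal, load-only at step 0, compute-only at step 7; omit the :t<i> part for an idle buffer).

step 0: L[0]=9 → dur=9, Σ=9 | A=load:t0 B=idle [load-only]
step 1: L[1]=7 C[0]=9 → dur=9, Σ=18 | A=compute:t0 B=load:t1 [compute-bound]
step 2: L[2]=4 C[1]=2 → dur=4, Σ=22 | A=load:t2 B=compute:t1 [load-bound]
step 3: L[3]=2 C[2]=8 → dur=8, Σ=30 | A=compute:t2 B=load:t3 [compute-bound]
step 4: L[4]=7 C[3]=6 → dur=7, Σ=37 | A=load:t4 B=compute:t3 [load-bound]
step 5: L[5]=8 C[4]=9 → dur=9, Σ=46 | A=compute:t4 B=load:t5 [compute-bound]
step 6: L[6]=9 C[5]=4 → dur=9, Σ=55 | A=load:t6 B=compute:t5 [load-bound]
step 7: C[6]=2 → dur=2, Σ=57 | A=compute:t6 B=idle [compute-only]

step 5: A=compute:t4 B=load:t5 [compute-bound]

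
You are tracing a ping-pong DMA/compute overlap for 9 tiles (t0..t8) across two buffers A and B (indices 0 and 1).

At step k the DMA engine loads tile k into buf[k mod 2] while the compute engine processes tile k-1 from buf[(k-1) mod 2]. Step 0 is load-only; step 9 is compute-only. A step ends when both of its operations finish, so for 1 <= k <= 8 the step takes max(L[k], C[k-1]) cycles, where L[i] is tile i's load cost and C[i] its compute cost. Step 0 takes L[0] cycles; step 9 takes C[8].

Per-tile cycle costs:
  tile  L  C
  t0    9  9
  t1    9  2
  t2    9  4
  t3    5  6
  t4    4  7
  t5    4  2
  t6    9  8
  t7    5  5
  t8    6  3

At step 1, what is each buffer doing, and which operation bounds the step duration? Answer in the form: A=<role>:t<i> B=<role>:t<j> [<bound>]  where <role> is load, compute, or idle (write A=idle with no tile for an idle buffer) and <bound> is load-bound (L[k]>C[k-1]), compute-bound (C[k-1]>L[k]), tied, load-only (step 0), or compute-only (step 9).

step 1: A=compute:t0 B=load:t1 [tied]

step 0: L[0]=9 → dur=9, Σ=9 | A=load:t0 B=idle [load-only]
step 1: L[1]=9 C[0]=9 → dur=9, Σ=18 | A=compute:t0 B=load:t1 [tied]
step 2: L[2]=9 C[1]=2 → dur=9, Σ=27 | A=load:t2 B=compute:t1 [load-bound]
step 3: L[3]=5 C[2]=4 → dur=5, Σ=32 | A=compute:t2 B=load:t3 [load-bound]
step 4: L[4]=4 C[3]=6 → dur=6, Σ=38 | A=load:t4 B=compute:t3 [compute-bound]
step 5: L[5]=4 C[4]=7 → dur=7, Σ=45 | A=compute:t4 B=load:t5 [compute-bound]
step 6: L[6]=9 C[5]=2 → dur=9, Σ=54 | A=load:t6 B=compute:t5 [load-bound]
step 7: L[7]=5 C[6]=8 → dur=8, Σ=62 | A=compute:t6 B=load:t7 [compute-bound]
step 8: L[8]=6 C[7]=5 → dur=6, Σ=68 | A=load:t8 B=compute:t7 [load-bound]
step 9: C[8]=3 → dur=3, Σ=71 | A=compute:t8 B=idle [compute-only]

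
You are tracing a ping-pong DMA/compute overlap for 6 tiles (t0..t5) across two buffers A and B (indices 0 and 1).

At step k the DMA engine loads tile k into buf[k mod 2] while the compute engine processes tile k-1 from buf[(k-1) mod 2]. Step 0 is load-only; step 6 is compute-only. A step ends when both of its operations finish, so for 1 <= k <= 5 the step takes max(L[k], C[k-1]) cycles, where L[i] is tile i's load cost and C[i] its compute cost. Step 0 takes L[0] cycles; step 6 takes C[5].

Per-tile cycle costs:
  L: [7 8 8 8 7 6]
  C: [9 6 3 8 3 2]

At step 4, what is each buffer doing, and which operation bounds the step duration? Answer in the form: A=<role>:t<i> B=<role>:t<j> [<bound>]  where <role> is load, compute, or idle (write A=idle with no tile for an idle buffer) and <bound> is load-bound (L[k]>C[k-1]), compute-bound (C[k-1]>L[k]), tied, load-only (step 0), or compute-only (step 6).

step 4: A=load:t4 B=compute:t3 [compute-bound]

step 0: L[0]=7 → dur=7, Σ=7 | A=load:t0 B=idle [load-only]
step 1: L[1]=8 C[0]=9 → dur=9, Σ=16 | A=compute:t0 B=load:t1 [compute-bound]
step 2: L[2]=8 C[1]=6 → dur=8, Σ=24 | A=load:t2 B=compute:t1 [load-bound]
step 3: L[3]=8 C[2]=3 → dur=8, Σ=32 | A=compute:t2 B=load:t3 [load-bound]
step 4: L[4]=7 C[3]=8 → dur=8, Σ=40 | A=load:t4 B=compute:t3 [compute-bound]
step 5: L[5]=6 C[4]=3 → dur=6, Σ=46 | A=compute:t4 B=load:t5 [load-bound]
step 6: C[5]=2 → dur=2, Σ=48 | A=idle B=compute:t5 [compute-only]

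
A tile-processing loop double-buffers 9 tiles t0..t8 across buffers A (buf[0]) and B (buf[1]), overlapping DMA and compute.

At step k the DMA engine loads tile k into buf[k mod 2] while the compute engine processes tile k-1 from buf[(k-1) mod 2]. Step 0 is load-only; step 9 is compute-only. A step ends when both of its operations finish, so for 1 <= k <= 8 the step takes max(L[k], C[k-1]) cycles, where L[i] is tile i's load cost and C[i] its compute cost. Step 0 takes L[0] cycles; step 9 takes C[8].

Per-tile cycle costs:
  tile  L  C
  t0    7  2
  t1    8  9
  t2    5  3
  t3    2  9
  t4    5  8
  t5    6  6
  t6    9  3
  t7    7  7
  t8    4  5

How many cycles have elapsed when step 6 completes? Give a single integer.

end_cycle[6] = 53

step 0: L[0]=7 → dur=7, Σ=7 | A=load:t0 B=idle [load-only]
step 1: L[1]=8 C[0]=2 → dur=8, Σ=15 | A=compute:t0 B=load:t1 [load-bound]
step 2: L[2]=5 C[1]=9 → dur=9, Σ=24 | A=load:t2 B=compute:t1 [compute-bound]
step 3: L[3]=2 C[2]=3 → dur=3, Σ=27 | A=compute:t2 B=load:t3 [compute-bound]
step 4: L[4]=5 C[3]=9 → dur=9, Σ=36 | A=load:t4 B=compute:t3 [compute-bound]
step 5: L[5]=6 C[4]=8 → dur=8, Σ=44 | A=compute:t4 B=load:t5 [compute-bound]
step 6: L[6]=9 C[5]=6 → dur=9, Σ=53 | A=load:t6 B=compute:t5 [load-bound]
step 7: L[7]=7 C[6]=3 → dur=7, Σ=60 | A=compute:t6 B=load:t7 [load-bound]
step 8: L[8]=4 C[7]=7 → dur=7, Σ=67 | A=load:t8 B=compute:t7 [compute-bound]
step 9: C[8]=5 → dur=5, Σ=72 | A=compute:t8 B=idle [compute-only]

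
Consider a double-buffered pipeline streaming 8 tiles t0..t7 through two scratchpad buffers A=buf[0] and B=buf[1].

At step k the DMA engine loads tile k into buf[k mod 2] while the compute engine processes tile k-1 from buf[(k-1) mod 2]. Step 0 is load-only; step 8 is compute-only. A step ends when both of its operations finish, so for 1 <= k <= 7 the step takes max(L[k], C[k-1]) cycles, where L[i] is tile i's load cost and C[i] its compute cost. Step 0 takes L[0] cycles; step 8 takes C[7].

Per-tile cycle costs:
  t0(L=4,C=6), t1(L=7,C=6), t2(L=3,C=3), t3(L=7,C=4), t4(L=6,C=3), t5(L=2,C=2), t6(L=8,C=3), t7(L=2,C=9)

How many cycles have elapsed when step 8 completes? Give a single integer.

end_cycle[8] = 53

k=0 load=t0/4c comp=- wait=4 total=4
k=1 load=t1/7c comp=t0/6c wait=7 total=11
k=2 load=t2/3c comp=t1/6c wait=6 total=17
k=3 load=t3/7c comp=t2/3c wait=7 total=24
k=4 load=t4/6c comp=t3/4c wait=6 total=30
k=5 load=t5/2c comp=t4/3c wait=3 total=33
k=6 load=t6/8c comp=t5/2c wait=8 total=41
k=7 load=t7/2c comp=t6/3c wait=3 total=44
k=8 load=- comp=t7/9c wait=9 total=53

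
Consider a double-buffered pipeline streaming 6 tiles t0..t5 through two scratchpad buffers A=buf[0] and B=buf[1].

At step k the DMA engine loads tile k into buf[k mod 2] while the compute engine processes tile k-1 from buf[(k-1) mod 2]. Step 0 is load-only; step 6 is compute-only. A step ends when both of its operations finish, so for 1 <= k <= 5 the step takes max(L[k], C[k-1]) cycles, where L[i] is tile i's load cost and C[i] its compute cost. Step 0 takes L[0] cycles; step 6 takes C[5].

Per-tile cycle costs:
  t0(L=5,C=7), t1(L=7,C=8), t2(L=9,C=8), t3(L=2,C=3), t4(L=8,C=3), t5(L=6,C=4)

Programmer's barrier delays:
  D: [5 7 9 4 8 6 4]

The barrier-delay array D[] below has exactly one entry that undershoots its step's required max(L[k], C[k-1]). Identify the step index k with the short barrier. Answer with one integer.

k=0 barrier L[0]=5→5c, D[0]=5 ok
k=1 barrier max(L[1]=7,C[0]=7)→7c, D[1]=7 ok
k=2 barrier max(L[2]=9,C[1]=8)→9c, D[2]=9 ok
k=3 barrier max(L[3]=2,C[2]=8)→8c, D[3]=4 SHORT
k=4 barrier max(L[4]=8,C[3]=3)→8c, D[4]=8 ok
k=5 barrier max(L[5]=6,C[4]=3)→6c, D[5]=6 ok
k=6 barrier C[5]=4→4c, D[6]=4 ok

hazard at step 3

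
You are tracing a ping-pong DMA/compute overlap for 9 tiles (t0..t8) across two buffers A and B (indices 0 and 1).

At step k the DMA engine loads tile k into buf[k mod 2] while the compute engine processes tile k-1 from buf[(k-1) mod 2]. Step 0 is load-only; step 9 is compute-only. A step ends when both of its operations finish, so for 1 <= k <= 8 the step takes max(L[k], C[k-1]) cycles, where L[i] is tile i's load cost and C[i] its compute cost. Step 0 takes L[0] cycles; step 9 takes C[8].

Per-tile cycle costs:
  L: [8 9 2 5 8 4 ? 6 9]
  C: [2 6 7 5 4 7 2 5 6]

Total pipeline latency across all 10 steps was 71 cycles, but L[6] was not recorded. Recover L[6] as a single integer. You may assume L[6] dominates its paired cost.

L[6] = 8

step 0: dur = L[0]=8 = 8
step 1: dur = max(L[1]=9, C[0]=2) = 9
step 2: dur = max(L[2]=2, C[1]=6) = 6
step 3: dur = max(L[3]=5, C[2]=7) = 7
step 4: dur = max(L[4]=8, C[3]=5) = 8
step 5: dur = max(L[5]=4, C[4]=4) = 4
step 6: dur = max(L[6]=?, C[5]=7) = L[6]  (unknown; binding)
step 7: dur = max(L[7]=6, C[6]=2) = 6
step 8: dur = max(L[8]=9, C[7]=5) = 9
step 9: dur = C[8]=6 = 6
sum of known step durations = 63
dur[6] = total - known = 71 - 63 = 8
L[6] is the binding max in step 6, so L[6] = dur[6] = 8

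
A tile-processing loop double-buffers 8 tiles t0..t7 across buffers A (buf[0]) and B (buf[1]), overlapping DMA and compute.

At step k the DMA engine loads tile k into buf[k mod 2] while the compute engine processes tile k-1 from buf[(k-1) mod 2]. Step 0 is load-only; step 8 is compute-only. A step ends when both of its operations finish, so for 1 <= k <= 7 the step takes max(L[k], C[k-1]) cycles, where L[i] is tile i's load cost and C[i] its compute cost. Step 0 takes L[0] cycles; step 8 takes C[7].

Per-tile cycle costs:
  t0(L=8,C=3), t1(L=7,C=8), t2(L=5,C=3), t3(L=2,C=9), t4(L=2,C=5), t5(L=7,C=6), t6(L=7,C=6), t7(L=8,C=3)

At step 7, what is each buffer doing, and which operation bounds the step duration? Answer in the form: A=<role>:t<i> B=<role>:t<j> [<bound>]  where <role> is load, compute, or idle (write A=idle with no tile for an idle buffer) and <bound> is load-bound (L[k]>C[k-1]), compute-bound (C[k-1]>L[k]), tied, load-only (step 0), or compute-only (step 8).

step 0: L[0]=8 → dur=8, Σ=8 | A=load:t0 B=idle [load-only]
step 1: L[1]=7 C[0]=3 → dur=7, Σ=15 | A=compute:t0 B=load:t1 [load-bound]
step 2: L[2]=5 C[1]=8 → dur=8, Σ=23 | A=load:t2 B=compute:t1 [compute-bound]
step 3: L[3]=2 C[2]=3 → dur=3, Σ=26 | A=compute:t2 B=load:t3 [compute-bound]
step 4: L[4]=2 C[3]=9 → dur=9, Σ=35 | A=load:t4 B=compute:t3 [compute-bound]
step 5: L[5]=7 C[4]=5 → dur=7, Σ=42 | A=compute:t4 B=load:t5 [load-bound]
step 6: L[6]=7 C[5]=6 → dur=7, Σ=49 | A=load:t6 B=compute:t5 [load-bound]
step 7: L[7]=8 C[6]=6 → dur=8, Σ=57 | A=compute:t6 B=load:t7 [load-bound]
step 8: C[7]=3 → dur=3, Σ=60 | A=idle B=compute:t7 [compute-only]

step 7: A=compute:t6 B=load:t7 [load-bound]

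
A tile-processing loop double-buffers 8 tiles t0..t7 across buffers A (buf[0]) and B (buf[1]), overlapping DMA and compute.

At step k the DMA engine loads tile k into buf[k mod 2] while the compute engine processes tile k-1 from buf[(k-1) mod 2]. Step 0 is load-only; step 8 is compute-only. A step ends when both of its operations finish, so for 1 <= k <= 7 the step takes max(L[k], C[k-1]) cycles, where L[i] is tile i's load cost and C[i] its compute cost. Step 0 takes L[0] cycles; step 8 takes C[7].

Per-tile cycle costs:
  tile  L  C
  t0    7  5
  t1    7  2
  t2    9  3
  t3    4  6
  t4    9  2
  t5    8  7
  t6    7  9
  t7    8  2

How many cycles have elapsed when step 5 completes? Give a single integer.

step 0: L[0]=7 → dur=7, Σ=7 | A=load:t0 B=idle [load-only]
step 1: L[1]=7 C[0]=5 → dur=7, Σ=14 | A=compute:t0 B=load:t1 [load-bound]
step 2: L[2]=9 C[1]=2 → dur=9, Σ=23 | A=load:t2 B=compute:t1 [load-bound]
step 3: L[3]=4 C[2]=3 → dur=4, Σ=27 | A=compute:t2 B=load:t3 [load-bound]
step 4: L[4]=9 C[3]=6 → dur=9, Σ=36 | A=load:t4 B=compute:t3 [load-bound]
step 5: L[5]=8 C[4]=2 → dur=8, Σ=44 | A=compute:t4 B=load:t5 [load-bound]
step 6: L[6]=7 C[5]=7 → dur=7, Σ=51 | A=load:t6 B=compute:t5 [tied]
step 7: L[7]=8 C[6]=9 → dur=9, Σ=60 | A=compute:t6 B=load:t7 [compute-bound]
step 8: C[7]=2 → dur=2, Σ=62 | A=idle B=compute:t7 [compute-only]

end_cycle[5] = 44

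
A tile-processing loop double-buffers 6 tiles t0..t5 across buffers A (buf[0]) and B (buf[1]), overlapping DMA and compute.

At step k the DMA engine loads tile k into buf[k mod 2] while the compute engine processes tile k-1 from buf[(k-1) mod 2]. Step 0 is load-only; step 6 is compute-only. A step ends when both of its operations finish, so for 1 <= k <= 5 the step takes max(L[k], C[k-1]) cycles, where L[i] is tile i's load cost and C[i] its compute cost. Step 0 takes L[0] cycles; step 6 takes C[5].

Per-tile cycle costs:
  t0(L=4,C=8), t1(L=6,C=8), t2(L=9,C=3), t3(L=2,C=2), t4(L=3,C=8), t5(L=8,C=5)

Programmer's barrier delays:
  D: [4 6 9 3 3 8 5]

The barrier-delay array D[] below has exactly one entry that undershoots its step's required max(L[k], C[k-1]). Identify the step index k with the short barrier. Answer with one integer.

hazard at step 1

step 0: need L[0]=4 = 4; D[0]=4 ok
step 1: need max(L[1]=6,C[0]=8) = 8; D[1]=6 SHORT
step 2: need max(L[2]=9,C[1]=8) = 9; D[2]=9 ok
step 3: need max(L[3]=2,C[2]=3) = 3; D[3]=3 ok
step 4: need max(L[4]=3,C[3]=2) = 3; D[4]=3 ok
step 5: need max(L[5]=8,C[4]=8) = 8; D[5]=8 ok
step 6: need C[5]=5 = 5; D[6]=5 ok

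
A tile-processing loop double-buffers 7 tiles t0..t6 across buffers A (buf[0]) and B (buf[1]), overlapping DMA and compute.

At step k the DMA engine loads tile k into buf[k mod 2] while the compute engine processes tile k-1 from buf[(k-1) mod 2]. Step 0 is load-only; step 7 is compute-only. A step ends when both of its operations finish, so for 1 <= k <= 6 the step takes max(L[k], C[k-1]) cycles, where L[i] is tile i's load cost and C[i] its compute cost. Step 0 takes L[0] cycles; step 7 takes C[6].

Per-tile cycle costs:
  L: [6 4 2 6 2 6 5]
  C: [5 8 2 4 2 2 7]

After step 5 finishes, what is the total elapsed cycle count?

end_cycle[5] = 35

  0. 6=6c; end=6; A:t0 B:-
  1. max(4,5)=5c; end=11; A:t0 B:t1
  2. max(2,8)=8c; end=19; A:t2 B:t1
  3. max(6,2)=6c; end=25; A:t2 B:t3
  4. max(2,4)=4c; end=29; A:t4 B:t3
  5. max(6,2)=6c; end=35; A:t4 B:t5
  6. max(5,2)=5c; end=40; A:t6 B:t5
  7. 7=7c; end=47; A:t6 B:t5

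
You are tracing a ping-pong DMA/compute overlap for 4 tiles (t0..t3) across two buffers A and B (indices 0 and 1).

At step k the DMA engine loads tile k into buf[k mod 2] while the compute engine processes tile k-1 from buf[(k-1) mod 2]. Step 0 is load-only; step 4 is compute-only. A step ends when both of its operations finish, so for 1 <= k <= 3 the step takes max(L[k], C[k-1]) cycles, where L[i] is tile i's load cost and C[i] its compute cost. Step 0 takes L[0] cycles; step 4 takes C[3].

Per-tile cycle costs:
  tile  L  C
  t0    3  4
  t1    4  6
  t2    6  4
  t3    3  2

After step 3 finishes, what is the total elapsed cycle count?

end_cycle[3] = 17

  0. 3=3c; end=3; A:t0 B:-
  1. max(4,4)=4c; end=7; A:t0 B:t1
  2. max(6,6)=6c; end=13; A:t2 B:t1
  3. max(3,4)=4c; end=17; A:t2 B:t3
  4. 2=2c; end=19; A:t2 B:t3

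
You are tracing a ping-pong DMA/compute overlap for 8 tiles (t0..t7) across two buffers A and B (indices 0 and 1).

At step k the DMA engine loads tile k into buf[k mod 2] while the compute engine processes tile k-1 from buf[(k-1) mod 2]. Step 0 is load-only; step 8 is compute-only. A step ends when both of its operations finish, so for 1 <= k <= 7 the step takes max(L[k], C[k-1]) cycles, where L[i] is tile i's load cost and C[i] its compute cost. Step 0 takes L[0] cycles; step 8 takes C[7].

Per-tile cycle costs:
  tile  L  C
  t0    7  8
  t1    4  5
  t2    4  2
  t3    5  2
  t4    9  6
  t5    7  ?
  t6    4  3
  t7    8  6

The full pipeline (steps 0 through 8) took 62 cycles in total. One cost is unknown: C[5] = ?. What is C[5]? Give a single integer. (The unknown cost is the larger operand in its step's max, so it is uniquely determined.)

C[5] = 7

step 0 = dur = L[0]=7 = 7
step 1 = dur = max(L[1]=4, C[0]=8) = 8
step 2 = dur = max(L[2]=4, C[1]=5) = 5
step 3 = dur = max(L[3]=5, C[2]=2) = 5
step 4 = dur = max(L[4]=9, C[3]=2) = 9
step 5 = dur = max(L[5]=7, C[4]=6) = 7
step 6 = dur = max(L[6]=4, C[5]=?) = C[5]  (unknown; binding)
step 7 = dur = max(L[7]=8, C[6]=3) = 8
step 8 = dur = C[7]=6 = 6
sum of known step durations = 55
dur[6] = total - known = 62 - 55 = 7
C[5] is the binding max in step 6, so C[5] = dur[6] = 7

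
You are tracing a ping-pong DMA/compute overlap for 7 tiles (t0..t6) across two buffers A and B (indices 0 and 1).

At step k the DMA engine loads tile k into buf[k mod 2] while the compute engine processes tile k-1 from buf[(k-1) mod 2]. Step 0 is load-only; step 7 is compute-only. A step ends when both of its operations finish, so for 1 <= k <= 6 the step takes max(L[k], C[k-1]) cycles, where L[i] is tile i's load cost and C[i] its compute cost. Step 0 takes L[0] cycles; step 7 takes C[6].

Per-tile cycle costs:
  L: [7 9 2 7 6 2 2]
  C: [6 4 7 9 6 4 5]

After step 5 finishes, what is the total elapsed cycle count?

end_cycle[5] = 42

k=0 load=t0/7c comp=- wait=7 total=7
k=1 load=t1/9c comp=t0/6c wait=9 total=16
k=2 load=t2/2c comp=t1/4c wait=4 total=20
k=3 load=t3/7c comp=t2/7c wait=7 total=27
k=4 load=t4/6c comp=t3/9c wait=9 total=36
k=5 load=t5/2c comp=t4/6c wait=6 total=42
k=6 load=t6/2c comp=t5/4c wait=4 total=46
k=7 load=- comp=t6/5c wait=5 total=51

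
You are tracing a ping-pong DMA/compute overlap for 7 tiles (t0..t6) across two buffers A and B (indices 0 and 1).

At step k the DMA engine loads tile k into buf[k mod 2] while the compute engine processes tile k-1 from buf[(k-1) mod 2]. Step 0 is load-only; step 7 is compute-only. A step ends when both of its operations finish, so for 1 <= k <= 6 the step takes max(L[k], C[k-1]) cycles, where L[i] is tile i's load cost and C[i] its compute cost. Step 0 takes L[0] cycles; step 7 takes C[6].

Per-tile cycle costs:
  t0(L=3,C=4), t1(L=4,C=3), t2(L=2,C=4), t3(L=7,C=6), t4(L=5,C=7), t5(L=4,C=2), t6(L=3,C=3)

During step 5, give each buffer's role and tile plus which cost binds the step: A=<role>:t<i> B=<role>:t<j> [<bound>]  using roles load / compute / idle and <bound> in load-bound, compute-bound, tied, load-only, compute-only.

step 5: A=compute:t4 B=load:t5 [compute-bound]

k=0 load=t0/3c comp=- wait=3 total=3
k=1 load=t1/4c comp=t0/4c wait=4 total=7
k=2 load=t2/2c comp=t1/3c wait=3 total=10
k=3 load=t3/7c comp=t2/4c wait=7 total=17
k=4 load=t4/5c comp=t3/6c wait=6 total=23
k=5 load=t5/4c comp=t4/7c wait=7 total=30
k=6 load=t6/3c comp=t5/2c wait=3 total=33
k=7 load=- comp=t6/3c wait=3 total=36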